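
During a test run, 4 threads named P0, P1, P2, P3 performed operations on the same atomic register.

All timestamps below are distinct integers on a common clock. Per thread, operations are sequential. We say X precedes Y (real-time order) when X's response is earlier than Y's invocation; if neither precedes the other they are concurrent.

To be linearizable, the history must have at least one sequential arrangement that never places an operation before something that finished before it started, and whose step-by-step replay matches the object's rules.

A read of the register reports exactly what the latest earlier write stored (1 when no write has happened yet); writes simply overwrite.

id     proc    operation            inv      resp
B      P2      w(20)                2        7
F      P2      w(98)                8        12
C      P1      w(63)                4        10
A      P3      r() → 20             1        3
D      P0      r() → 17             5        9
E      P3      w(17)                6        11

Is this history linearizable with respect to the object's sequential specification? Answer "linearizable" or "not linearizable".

one valid linearization: B, A, C, E, D, F
step 1: B w(20) — value 20
step 2: A r() → 20 — value 20
step 3: C w(63) — value 63
step 4: E w(17) — value 17
step 5: D r() → 17 — value 17
step 6: F w(98) — value 98

linearizable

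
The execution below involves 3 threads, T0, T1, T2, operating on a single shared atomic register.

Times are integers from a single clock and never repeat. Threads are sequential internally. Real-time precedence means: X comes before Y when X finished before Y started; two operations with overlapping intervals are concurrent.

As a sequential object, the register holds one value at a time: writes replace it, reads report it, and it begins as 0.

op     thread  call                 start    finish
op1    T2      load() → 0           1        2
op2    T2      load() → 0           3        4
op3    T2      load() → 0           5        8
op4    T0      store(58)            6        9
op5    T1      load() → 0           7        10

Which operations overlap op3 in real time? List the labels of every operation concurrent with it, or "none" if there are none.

overlap test against op3 [5,8]: concurrent iff the interval meets 5..8
op1 [1,2]: before
op2 [3,4]: before
op4 [6,9]: concurrent
op5 [7,10]: concurrent

op4, op5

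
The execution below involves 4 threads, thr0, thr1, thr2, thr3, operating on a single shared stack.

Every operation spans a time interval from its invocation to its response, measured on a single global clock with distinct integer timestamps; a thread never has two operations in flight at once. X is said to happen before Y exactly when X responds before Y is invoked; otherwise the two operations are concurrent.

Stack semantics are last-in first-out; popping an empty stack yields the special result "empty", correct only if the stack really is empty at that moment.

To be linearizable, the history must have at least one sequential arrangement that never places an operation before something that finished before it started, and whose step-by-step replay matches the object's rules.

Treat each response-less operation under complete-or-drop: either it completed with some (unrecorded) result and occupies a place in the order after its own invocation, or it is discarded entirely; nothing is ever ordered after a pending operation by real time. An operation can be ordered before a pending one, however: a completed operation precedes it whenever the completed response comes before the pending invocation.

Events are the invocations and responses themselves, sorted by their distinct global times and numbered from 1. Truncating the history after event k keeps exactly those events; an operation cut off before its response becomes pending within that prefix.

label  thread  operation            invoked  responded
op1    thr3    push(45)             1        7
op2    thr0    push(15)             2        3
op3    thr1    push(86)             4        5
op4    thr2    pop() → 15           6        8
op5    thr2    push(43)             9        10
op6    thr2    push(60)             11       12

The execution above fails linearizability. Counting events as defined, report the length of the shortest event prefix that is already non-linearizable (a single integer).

8

one valid order for events 1..7 is op1, op2, op3:
1. op1 push(45), leaving stack <45>
2. op2 push(15), leaving stack <45,15>
3. op3 push(86), leaving stack <45,15,86>
include event 8 — op4 responding at 8 — and every candidate order breaks
sample order op1, op2, op3, op4 stalls at step 4 — op4 pop() → 15 has no legal effect
sample order op2, op1, op3, op4 stalls at step 4 — op4 pop() → 15 has no legal effect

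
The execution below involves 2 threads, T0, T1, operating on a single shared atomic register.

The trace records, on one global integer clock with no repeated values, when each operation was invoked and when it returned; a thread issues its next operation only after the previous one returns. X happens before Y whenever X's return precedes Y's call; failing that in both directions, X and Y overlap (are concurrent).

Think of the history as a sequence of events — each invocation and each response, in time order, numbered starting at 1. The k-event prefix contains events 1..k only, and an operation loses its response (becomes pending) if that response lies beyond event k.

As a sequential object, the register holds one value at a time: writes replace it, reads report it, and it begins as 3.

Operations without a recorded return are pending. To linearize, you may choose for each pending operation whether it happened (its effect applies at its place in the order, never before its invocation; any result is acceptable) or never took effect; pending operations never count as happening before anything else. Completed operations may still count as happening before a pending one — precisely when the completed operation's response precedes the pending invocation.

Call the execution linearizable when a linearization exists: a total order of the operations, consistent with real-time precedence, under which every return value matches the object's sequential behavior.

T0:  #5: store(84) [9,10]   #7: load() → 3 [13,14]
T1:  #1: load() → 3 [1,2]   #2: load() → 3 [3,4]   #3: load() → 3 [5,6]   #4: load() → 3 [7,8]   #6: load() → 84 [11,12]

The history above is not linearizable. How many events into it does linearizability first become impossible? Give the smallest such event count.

14

events 1..13 are linearizable; a witness order is #1, #2, #3, #4, #5, #6:
step 1: #1 load() → 3 — value 3
step 2: #2 load() → 3 — value 3
step 3: #3 load() → 3 — value 3
step 4: #4 load() → 3 — value 3
step 5: #5 store(84) — value 84
step 6: #6 load() → 84 — value 84
event 14 — #7's response, time 14 — after it, nothing linearizes
for example #1, #2, #3, #4, #5, #6, #7 fails at step 7: #7 load() → 3 is not legal there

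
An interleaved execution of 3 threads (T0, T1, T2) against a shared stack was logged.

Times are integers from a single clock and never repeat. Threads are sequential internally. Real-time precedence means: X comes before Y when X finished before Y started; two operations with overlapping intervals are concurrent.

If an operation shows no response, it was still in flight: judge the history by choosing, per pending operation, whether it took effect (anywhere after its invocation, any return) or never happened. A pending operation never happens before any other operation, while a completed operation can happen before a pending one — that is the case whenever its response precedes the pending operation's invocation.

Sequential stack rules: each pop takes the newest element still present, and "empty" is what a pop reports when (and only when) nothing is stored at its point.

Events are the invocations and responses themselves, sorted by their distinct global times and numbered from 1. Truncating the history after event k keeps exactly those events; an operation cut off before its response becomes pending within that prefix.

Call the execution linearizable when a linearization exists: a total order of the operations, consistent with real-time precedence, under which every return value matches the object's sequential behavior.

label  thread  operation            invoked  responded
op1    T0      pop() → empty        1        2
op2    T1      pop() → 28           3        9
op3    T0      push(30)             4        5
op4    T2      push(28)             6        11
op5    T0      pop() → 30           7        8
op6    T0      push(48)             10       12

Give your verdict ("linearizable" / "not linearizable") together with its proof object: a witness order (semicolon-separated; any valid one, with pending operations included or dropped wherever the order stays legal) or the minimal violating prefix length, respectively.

linearizable — witness: op1; op3; op4; op2; op5; op6

1. op1 pop() → empty, leaving stack <>
2. op3 push(30), leaving stack <30>
3. op4 push(28), leaving stack <30,28>
4. op2 pop() → 28, leaving stack <30>
5. op5 pop() → 30, leaving stack <>
6. op6 push(48), leaving stack <48>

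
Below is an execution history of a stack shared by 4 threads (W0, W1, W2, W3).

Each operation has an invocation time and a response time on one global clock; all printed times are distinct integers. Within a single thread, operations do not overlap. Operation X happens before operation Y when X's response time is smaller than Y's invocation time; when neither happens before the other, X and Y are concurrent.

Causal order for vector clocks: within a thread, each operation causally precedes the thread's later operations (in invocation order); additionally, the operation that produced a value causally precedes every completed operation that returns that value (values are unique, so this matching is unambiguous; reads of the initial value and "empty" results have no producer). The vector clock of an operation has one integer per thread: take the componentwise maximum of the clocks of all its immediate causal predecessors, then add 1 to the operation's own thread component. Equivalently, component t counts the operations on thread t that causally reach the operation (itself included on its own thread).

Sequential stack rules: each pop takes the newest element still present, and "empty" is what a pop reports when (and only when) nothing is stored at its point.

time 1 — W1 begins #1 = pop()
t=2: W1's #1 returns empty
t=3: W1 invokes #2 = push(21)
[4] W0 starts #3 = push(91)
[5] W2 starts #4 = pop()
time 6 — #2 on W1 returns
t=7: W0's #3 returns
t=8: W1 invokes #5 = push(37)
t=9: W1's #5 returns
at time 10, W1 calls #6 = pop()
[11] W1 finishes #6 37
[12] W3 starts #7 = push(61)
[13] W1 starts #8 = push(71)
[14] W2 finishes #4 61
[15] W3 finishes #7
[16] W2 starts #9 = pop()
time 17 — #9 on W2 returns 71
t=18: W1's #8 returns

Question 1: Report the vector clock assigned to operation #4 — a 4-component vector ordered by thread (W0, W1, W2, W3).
(0, 0, 1, 1)

invoked at 12, #7 has no predecessors; its own W3 bump gives (0, 0, 0, 1)
invoked at 1, #1 has no predecessors; its own W1 bump gives (0, 1, 0, 0)
invoked at 4, #3 has no predecessors; its own W0 bump gives (1, 0, 0, 0)
#4 (invocation 5): componentwise max over VC(#7)=(0, 0, 0, 1), +1 at W2, giving (0, 0, 1, 1)
#2 (invocation 3): componentwise max over VC(#1)=(0, 1, 0, 0), +1 at W1, giving (0, 2, 0, 0)
#5 (invocation 8): componentwise max over VC(#2)=(0, 2, 0, 0), +1 at W1, giving (0, 3, 0, 0)
#6 (invocation 10): componentwise max over VC(#5)=(0, 3, 0, 0), +1 at W1, giving (0, 4, 0, 0)
#8 (invocation 13): componentwise max over VC(#6)=(0, 4, 0, 0), +1 at W1, giving (0, 5, 0, 0)
#9 (invocation 16): componentwise max over VC(#4)=(0, 0, 1, 1), VC(#8)=(0, 5, 0, 0), +1 at W2, giving (0, 5, 2, 1)
target: VC(#4) = (0, 0, 1, 1)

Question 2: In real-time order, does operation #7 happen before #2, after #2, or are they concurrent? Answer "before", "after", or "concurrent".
after

#7 spans [12,15], #2 spans [3,6]
resp(#2)=6 < inv(#7)=12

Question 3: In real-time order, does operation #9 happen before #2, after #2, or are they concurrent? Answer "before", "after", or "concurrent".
after

#9 spans [16,17], #2 spans [3,6]
resp(#2)=6 < inv(#9)=16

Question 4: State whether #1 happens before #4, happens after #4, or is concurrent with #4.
before

#1 spans [1,2], #4 spans [5,14]
resp(#1)=2 < inv(#4)=5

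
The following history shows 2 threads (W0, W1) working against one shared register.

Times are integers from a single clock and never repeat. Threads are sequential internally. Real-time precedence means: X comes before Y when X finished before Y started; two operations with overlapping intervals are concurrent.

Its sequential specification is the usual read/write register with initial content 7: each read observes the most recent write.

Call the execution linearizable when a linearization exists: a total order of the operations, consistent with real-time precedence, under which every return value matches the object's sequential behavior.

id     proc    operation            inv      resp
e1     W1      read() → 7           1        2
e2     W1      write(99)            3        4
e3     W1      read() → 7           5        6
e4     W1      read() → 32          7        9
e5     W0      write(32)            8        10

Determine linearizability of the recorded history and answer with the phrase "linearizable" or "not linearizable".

cut after 5 events: linearizable; cut after 6 events (e3 responds, time 6): not linearizable
exactly one order of the 3 completed ops respects real time; the register replay fails
e.g. e1, e2, e3: illegal at step 3, since e3 read() → 7 cannot apply there

not linearizable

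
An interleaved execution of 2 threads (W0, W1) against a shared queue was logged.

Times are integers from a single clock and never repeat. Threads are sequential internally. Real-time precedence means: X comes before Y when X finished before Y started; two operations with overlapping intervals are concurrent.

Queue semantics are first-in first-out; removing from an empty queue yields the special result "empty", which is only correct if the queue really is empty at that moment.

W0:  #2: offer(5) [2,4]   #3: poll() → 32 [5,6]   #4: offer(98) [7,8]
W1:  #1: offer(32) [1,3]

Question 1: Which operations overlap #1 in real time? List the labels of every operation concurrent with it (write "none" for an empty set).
Answer: #2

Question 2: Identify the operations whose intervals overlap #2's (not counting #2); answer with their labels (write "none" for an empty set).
Answer: #1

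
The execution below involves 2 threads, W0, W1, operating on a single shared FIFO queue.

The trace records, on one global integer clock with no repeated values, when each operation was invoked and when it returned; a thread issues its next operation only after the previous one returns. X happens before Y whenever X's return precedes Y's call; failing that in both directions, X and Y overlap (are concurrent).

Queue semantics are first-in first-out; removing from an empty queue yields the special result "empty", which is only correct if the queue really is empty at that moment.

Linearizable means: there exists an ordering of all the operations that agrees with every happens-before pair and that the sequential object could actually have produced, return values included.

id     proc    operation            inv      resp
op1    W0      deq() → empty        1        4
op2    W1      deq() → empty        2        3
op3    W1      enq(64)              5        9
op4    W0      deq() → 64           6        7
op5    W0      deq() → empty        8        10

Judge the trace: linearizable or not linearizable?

a witness: op1, op2, op3, op4, op5
1. op1 deq() → empty, leaving queue <>
2. op2 deq() → empty, leaving queue <>
3. op3 enq(64), leaving queue <64>
4. op4 deq() → 64, leaving queue <>
5. op5 deq() → empty, leaving queue <>

linearizable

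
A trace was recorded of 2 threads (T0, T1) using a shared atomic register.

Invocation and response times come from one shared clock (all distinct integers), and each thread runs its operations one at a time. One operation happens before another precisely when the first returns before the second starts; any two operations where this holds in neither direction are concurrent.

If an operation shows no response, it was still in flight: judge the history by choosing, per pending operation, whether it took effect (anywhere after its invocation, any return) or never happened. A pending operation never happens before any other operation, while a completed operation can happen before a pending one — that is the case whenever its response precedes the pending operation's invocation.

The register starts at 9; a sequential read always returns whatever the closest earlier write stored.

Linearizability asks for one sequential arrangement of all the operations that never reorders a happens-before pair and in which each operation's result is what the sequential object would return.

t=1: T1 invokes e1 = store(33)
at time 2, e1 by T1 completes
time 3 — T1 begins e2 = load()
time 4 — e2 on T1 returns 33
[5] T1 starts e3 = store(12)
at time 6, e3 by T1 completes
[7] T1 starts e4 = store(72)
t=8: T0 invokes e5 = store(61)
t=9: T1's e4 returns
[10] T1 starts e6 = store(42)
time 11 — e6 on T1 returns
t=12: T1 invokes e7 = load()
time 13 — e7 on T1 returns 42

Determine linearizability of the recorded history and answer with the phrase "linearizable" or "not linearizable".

linearizable

a witness: e1, e2, e3, e4, e5, e6, e7
step 1: e1 store(33) — value 33
step 2: e2 load() → 33 — value 33
step 3: e3 store(12) — value 12
step 4: e4 store(72) — value 72
step 5: e5 store(61) (pending, included) — value 61
step 6: e6 store(42) — value 42
step 7: e7 load() → 42 — value 42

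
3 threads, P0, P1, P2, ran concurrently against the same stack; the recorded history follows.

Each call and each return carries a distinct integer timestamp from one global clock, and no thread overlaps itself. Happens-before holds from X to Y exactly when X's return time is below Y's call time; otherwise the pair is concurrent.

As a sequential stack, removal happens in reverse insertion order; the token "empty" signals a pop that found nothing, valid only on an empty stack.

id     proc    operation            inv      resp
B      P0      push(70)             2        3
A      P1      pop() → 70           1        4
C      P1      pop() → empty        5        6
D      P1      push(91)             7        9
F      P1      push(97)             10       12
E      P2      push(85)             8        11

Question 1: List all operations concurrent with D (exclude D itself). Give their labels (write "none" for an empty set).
Answer: E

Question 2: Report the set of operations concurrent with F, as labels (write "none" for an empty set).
Answer: E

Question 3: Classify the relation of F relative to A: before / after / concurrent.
Answer: after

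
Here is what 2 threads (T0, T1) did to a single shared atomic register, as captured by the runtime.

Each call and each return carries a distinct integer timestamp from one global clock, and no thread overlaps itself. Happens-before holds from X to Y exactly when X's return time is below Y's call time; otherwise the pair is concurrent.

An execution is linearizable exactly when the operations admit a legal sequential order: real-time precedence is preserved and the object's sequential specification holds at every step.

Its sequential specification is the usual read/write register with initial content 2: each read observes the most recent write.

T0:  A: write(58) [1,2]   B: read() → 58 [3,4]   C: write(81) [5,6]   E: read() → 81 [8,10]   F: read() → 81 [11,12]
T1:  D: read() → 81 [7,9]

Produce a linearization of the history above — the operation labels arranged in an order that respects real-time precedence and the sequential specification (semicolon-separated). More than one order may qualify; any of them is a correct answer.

1. A write(58), leaving value 58
2. B read() → 58, leaving value 58
3. C write(81), leaving value 81
4. D read() → 81, leaving value 81
5. E read() → 81, leaving value 81
6. F read() → 81, leaving value 81

A; B; C; D; E; F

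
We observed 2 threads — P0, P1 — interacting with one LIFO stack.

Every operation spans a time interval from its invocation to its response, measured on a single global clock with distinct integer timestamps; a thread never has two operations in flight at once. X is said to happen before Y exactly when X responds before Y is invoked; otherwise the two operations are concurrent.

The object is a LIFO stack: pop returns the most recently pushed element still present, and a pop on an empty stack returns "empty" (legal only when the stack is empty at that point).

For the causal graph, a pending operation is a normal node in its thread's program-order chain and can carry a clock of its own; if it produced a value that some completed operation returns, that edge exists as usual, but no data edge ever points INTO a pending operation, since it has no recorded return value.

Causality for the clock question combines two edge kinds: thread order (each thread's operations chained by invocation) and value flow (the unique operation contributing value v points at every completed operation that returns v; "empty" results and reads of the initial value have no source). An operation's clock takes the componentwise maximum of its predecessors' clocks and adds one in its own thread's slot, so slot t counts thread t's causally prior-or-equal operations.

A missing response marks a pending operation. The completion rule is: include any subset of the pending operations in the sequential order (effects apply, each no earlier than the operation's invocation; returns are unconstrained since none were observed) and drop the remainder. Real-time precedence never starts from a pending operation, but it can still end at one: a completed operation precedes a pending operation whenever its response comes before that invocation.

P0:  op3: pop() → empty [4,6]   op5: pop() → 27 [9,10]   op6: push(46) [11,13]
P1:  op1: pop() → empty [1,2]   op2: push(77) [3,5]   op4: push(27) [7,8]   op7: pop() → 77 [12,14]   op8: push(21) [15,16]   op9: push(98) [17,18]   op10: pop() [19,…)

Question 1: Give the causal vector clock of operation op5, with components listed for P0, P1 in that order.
op1 (invocation 1): nothing precedes it; P1's component alone gives (0, 1)
op3 (invocation 4): nothing precedes it; P0's component alone gives (1, 0)
merge at op2 (invoked 3): VC(op1)=(0, 1), own-thread bump on P1 → (0, 2)
merge at op4 (invoked 7): VC(op2)=(0, 2), own-thread bump on P1 → (0, 3)
merge at op7 (invoked 12): VC(op2)=(0, 2), VC(op4)=(0, 3), own-thread bump on P1 → (0, 4)
merge at op8 (invoked 15): VC(op7)=(0, 4), own-thread bump on P1 → (0, 5)
merge at op5 (invoked 9): VC(op3)=(1, 0), VC(op4)=(0, 3), own-thread bump on P0 → (2, 3)
merge at op9 (invoked 17): VC(op8)=(0, 5), own-thread bump on P1 → (0, 6)
merge at op6 (invoked 11): VC(op5)=(2, 3), own-thread bump on P0 → (3, 3)
merge at op10 (invoked 19): VC(op9)=(0, 6), own-thread bump on P1 → (0, 7)
target: VC(op5) = (2, 3)

(2, 3)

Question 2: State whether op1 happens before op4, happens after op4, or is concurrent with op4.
op1 spans [1,2], op4 spans [7,8]
resp(op1)=2 < inv(op4)=7

before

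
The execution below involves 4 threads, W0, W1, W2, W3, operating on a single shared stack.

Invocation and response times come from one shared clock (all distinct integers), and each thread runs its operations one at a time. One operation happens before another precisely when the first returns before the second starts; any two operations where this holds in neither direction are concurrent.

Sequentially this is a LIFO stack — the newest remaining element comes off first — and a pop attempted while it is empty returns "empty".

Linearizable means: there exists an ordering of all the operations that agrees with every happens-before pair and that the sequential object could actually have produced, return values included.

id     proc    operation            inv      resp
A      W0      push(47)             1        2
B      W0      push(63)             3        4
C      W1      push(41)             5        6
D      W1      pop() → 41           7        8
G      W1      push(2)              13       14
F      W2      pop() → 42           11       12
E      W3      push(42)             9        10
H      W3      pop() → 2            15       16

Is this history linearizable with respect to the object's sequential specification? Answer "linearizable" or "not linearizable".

linearizable

one valid linearization: A, B, C, D, E, F, G, H
after step 1 (A push(47)): stack <47>
after step 2 (B push(63)): stack <47,63>
after step 3 (C push(41)): stack <47,63,41>
after step 4 (D pop() → 41): stack <47,63>
after step 5 (E push(42)): stack <47,63,42>
after step 6 (F pop() → 42): stack <47,63>
after step 7 (G push(2)): stack <47,63,2>
after step 8 (H pop() → 2): stack <47,63>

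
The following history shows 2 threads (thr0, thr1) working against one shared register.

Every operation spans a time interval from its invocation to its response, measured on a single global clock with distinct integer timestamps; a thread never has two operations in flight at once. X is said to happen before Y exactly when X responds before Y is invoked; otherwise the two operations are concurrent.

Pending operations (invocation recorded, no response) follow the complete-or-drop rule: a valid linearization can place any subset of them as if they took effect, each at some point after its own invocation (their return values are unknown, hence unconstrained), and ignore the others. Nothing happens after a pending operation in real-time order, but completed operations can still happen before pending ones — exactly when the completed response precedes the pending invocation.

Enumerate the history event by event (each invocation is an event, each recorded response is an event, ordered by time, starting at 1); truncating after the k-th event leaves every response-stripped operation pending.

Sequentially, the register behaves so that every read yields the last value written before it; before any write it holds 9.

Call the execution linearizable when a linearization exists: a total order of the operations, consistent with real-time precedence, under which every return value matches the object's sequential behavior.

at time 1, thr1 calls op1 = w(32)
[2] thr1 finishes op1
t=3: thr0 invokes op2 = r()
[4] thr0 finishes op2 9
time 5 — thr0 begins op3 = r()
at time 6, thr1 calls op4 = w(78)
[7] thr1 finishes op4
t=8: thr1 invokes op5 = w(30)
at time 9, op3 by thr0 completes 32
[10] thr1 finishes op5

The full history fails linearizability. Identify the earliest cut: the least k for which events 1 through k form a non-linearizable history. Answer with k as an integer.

4

events 1..3 are linearizable; a witness order is op1:
1. op1 w(32), leaving value 32
include event 4 — op2 responding at 4 — and every candidate order breaks
e.g. op1, op2: illegal at step 2, since op2 r() → 9 cannot apply there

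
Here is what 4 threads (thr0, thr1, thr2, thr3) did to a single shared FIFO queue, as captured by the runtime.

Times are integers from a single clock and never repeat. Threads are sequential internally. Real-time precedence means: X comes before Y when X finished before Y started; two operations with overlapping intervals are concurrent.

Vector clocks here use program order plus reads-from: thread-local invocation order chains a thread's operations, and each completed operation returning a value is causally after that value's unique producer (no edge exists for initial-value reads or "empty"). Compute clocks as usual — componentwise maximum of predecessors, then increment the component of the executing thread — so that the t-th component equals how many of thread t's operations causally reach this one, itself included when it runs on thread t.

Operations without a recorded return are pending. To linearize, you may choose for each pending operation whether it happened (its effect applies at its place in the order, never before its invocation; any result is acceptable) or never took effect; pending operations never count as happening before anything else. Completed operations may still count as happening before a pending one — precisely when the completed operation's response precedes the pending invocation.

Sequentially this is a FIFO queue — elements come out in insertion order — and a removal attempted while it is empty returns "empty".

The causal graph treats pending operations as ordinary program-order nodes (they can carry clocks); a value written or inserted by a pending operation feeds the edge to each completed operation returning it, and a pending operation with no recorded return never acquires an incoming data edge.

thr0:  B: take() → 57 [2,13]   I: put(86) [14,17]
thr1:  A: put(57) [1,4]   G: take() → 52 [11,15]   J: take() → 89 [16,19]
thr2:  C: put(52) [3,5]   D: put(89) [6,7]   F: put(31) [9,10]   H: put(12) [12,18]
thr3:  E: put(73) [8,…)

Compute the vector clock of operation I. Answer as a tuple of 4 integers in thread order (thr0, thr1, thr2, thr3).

E (invocation 8): nothing precedes it; thr3's component alone gives (0, 0, 0, 1)
C (invocation 3): nothing precedes it; thr2's component alone gives (0, 0, 1, 0)
A (invocation 1): nothing precedes it; thr1's component alone gives (0, 1, 0, 0)
VC(D, invoked at 6): max of VC(C)=(0, 0, 1, 0), then +1 on thread thr2 → (0, 0, 2, 0)
VC(B, invoked at 2): max of VC(A)=(0, 1, 0, 0), then +1 on thread thr0 → (1, 1, 0, 0)
VC(F, invoked at 9): max of VC(D)=(0, 0, 2, 0), then +1 on thread thr2 → (0, 0, 3, 0)
VC(G, invoked at 11): max of VC(A)=(0, 1, 0, 0), VC(C)=(0, 0, 1, 0), then +1 on thread thr1 → (0, 2, 1, 0)
VC(I, invoked at 14): max of VC(B)=(1, 1, 0, 0), then +1 on thread thr0 → (2, 1, 0, 0)
VC(H, invoked at 12): max of VC(F)=(0, 0, 3, 0), then +1 on thread thr2 → (0, 0, 4, 0)
VC(J, invoked at 16): max of VC(D)=(0, 0, 2, 0), VC(G)=(0, 2, 1, 0), then +1 on thread thr1 → (0, 3, 2, 0)
target: VC(I) = (2, 1, 0, 0)

(2, 1, 0, 0)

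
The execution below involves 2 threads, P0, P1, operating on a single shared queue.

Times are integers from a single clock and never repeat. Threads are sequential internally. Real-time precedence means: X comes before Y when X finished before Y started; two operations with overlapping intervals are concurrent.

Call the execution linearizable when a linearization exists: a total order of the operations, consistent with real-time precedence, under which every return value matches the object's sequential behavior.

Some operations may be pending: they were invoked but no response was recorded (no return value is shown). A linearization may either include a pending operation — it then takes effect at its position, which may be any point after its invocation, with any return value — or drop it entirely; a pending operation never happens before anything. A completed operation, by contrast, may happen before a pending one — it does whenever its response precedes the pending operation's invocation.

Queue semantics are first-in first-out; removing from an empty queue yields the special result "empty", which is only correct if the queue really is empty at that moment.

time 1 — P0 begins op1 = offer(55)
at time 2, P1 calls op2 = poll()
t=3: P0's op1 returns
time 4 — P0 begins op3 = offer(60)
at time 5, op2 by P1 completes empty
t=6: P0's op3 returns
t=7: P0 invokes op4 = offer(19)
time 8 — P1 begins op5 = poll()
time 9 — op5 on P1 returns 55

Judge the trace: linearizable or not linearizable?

linearizable

a witness: op2, op1, op3, op4, op5
after step 1 (op2 poll() → empty): queue <>
after step 2 (op1 offer(55)): queue <55>
after step 3 (op3 offer(60)): queue <55,60>
after step 4 (op4 offer(19) (pending, included)): queue <55,60,19>
after step 5 (op5 poll() → 55): queue <60,19>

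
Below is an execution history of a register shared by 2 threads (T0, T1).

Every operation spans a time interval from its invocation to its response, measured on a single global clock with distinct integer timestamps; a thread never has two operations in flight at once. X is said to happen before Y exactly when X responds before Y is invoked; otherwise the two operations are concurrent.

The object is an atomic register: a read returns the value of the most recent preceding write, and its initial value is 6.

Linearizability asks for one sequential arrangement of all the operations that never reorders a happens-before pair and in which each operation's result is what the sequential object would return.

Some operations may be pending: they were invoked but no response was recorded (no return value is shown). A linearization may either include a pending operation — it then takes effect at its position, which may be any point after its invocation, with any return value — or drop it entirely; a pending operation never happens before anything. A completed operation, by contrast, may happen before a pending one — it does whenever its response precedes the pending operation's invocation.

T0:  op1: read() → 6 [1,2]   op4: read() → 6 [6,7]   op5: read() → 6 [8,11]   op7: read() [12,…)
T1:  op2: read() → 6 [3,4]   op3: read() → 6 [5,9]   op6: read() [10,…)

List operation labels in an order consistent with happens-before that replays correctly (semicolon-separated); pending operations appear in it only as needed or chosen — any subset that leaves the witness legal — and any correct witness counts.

op1; op2; op3; op4; op5

1. op1 read() → 6, leaving value 6
2. op2 read() → 6, leaving value 6
3. op3 read() → 6, leaving value 6
4. op4 read() → 6, leaving value 6
5. op5 read() → 6, leaving value 6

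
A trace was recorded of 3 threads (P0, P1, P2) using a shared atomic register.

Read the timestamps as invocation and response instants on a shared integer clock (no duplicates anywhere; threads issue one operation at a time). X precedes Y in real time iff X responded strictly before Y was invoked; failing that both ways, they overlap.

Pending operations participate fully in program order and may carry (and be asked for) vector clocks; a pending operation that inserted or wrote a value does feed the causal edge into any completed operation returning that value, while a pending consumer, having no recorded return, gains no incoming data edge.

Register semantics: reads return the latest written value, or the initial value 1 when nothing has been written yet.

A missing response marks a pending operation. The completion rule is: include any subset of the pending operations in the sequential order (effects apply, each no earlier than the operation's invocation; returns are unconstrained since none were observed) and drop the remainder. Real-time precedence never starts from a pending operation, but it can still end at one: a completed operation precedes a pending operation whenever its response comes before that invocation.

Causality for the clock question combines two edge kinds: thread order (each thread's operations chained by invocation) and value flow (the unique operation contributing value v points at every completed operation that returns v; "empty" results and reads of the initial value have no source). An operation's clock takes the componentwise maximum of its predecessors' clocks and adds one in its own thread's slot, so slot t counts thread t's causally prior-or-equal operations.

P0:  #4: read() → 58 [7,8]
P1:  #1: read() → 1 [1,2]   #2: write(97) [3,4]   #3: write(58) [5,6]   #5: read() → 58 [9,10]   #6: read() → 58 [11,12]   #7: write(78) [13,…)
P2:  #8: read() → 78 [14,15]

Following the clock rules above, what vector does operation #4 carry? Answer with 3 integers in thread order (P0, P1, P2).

(1, 3, 0)

VC(#1, invoked at 1): no causal predecessors; +1 on P1 → (0, 1, 0)
VC(#2, invoked at 3): max of VC(#1)=(0, 1, 0), then +1 on thread P1 → (0, 2, 0)
VC(#3, invoked at 5): max of VC(#2)=(0, 2, 0), then +1 on thread P1 → (0, 3, 0)
VC(#5, invoked at 9): max of VC(#3)=(0, 3, 0), then +1 on thread P1 → (0, 4, 0)
VC(#4, invoked at 7): max of VC(#3)=(0, 3, 0), then +1 on thread P0 → (1, 3, 0)
VC(#6, invoked at 11): max of VC(#3)=(0, 3, 0), VC(#5)=(0, 4, 0), then +1 on thread P1 → (0, 5, 0)
VC(#7, invoked at 13): max of VC(#6)=(0, 5, 0), then +1 on thread P1 → (0, 6, 0)
VC(#8, invoked at 14): max of VC(#7)=(0, 6, 0), then +1 on thread P2 → (0, 6, 1)
target: VC(#4) = (1, 3, 0)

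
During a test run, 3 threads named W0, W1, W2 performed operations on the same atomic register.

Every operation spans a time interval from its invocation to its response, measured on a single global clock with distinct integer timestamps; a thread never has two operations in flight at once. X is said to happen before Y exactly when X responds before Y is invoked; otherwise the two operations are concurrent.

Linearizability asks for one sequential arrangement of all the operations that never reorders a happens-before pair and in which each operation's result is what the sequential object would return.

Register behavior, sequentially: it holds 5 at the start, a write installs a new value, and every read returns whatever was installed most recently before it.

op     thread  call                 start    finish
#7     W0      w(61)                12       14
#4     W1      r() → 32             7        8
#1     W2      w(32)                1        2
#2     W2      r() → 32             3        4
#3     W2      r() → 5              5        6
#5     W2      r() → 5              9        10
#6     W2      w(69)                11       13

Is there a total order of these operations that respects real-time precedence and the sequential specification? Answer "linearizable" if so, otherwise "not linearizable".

not linearizable

prefix check: 1..5 passes, 1..6 fails once #3's time-6 response joins
exhaustive check: the 3 completed atomic register ops admit one real-time order; illegal
for example #1, #2, #3 fails at step 3: #3 r() → 5 is not legal there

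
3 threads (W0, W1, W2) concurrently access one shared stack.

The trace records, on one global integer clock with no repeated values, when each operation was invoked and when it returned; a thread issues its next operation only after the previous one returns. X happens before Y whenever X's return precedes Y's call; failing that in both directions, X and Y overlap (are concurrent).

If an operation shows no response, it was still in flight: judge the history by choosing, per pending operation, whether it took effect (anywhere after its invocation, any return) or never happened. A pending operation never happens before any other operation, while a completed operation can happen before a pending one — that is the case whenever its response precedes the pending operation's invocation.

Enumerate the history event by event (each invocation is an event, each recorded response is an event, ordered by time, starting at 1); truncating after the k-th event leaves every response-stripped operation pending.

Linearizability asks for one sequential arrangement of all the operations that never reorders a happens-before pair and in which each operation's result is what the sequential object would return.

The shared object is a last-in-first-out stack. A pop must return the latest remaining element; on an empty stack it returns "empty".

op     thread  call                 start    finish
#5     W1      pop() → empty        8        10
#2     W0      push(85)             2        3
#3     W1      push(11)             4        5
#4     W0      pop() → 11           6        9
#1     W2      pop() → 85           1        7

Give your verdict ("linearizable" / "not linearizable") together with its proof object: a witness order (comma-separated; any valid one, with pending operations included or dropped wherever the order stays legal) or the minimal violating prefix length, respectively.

linearizable — witness: #2, #1, #3, #4, #5

1. #2 push(85), leaving stack <85>
2. #1 pop() → 85, leaving stack <>
3. #3 push(11), leaving stack <11>
4. #4 pop() → 11, leaving stack <>
5. #5 pop() → empty, leaving stack <>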